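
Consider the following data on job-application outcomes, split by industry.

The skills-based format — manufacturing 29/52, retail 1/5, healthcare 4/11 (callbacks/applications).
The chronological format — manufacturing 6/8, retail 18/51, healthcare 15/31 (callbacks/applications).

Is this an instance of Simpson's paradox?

Yes

Manufacturing: the skills-based format 29/52 = 55.8%, the chronological format 6/8 = 75.0% → the chronological format
Retail: the skills-based format 1/5 = 20.0%, the chronological format 18/51 = 35.3% → the chronological format
Healthcare: the skills-based format 4/11 = 36.4%, the chronological format 15/31 = 48.4% → the chronological format
Overall: the skills-based format 34/68 = 50.0%, the chronological format 39/90 = 43.3% → the skills-based format
The chronological format wins each industry group but the skills-based format wins overall — the comparison reverses. The chronological format's applications skew toward retail, which has a lower base rate.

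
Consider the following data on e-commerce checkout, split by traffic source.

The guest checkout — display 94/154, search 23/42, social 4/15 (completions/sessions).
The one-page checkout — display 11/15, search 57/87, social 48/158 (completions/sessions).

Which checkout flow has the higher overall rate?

the guest checkout

Display: the guest checkout 94/154 = 61.0%, the one-page checkout 11/15 = 73.3% → the one-page checkout
Search: the guest checkout 23/42 = 54.8%, the one-page checkout 57/87 = 65.5% → the one-page checkout
Social: the guest checkout 4/15 = 26.7%, the one-page checkout 48/158 = 30.4% → the one-page checkout
Overall: the guest checkout 121/211 = 57.3%, the one-page checkout 116/260 = 44.6% → the guest checkout
(The one-page checkout wins every traffic group but the guest checkout wins overall — the one-page checkout's sessions skew toward the low-rate social group.)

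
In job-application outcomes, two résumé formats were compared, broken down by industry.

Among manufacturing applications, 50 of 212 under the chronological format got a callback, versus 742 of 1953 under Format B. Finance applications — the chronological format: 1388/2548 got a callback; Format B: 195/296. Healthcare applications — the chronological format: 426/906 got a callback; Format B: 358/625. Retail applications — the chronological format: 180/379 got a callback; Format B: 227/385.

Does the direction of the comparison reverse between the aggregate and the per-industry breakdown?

Manufacturing: the chronological format 50/212 = 23.6%, Format B 742/1953 = 38.0% → Format B
Finance: the chronological format 1388/2548 = 54.5%, Format B 195/296 = 65.9% → Format B
Healthcare: the chronological format 426/906 = 47.0%, Format B 358/625 = 57.3% → Format B
Retail: the chronological format 180/379 = 47.5%, Format B 227/385 = 59.0% → Format B
Overall: the chronological format 2044/4045 = 50.5%, Format B 1522/3259 = 46.7% → the chronological format
Format B wins each industry group but the chronological format wins overall — the comparison reverses. Format B's applications skew toward manufacturing, which has a lower base rate.

Yes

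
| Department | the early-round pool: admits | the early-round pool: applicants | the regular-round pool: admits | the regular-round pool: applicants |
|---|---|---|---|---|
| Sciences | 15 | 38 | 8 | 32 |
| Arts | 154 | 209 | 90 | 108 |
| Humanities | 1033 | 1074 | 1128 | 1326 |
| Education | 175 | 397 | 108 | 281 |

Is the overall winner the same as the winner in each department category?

Sciences: the early-round pool 15/38 = 39.5%, the regular-round pool 8/32 = 25.0% → the early-round pool
Arts: the early-round pool 154/209 = 73.7%, the regular-round pool 90/108 = 83.3% → the regular-round pool
Humanities: the early-round pool 1033/1074 = 96.2%, the regular-round pool 1128/1326 = 85.1% → the early-round pool
Education: the early-round pool 175/397 = 44.1%, the regular-round pool 108/281 = 38.4% → the early-round pool
Overall: the early-round pool 1377/1718 = 80.2%, the regular-round pool 1334/1747 = 76.4% → the early-round pool
Neither sweeps: the early-round pool wins 3 of 4 groups, the regular-round pool wins 1. The early-round pool wins overall but not every group — no Simpson reversal.

No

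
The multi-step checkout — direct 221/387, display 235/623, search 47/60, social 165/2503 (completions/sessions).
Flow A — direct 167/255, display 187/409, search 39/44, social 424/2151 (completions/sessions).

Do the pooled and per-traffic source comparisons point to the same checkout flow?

Yes

Direct: the multi-step checkout 221/387 = 57.1%, Flow A 167/255 = 65.5% → Flow A
Display: the multi-step checkout 235/623 = 37.7%, Flow A 187/409 = 45.7% → Flow A
Search: the multi-step checkout 47/60 = 78.3%, Flow A 39/44 = 88.6% → Flow A
Social: the multi-step checkout 165/2503 = 6.6%, Flow A 424/2151 = 19.7% → Flow A
Overall: the multi-step checkout 668/3573 = 18.7%, Flow A 817/2859 = 28.6% → Flow A
Flow A wins overall and in every traffic group — no reversal.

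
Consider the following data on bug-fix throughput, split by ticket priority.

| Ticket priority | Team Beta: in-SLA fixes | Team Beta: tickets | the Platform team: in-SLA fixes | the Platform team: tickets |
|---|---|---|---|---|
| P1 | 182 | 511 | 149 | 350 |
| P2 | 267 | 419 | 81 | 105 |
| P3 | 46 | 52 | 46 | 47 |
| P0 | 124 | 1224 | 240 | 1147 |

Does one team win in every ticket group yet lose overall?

No

P1: Team Beta 182/511 = 35.6%, the Platform team 149/350 = 42.6% → the Platform team
P2: Team Beta 267/419 = 63.7%, the Platform team 81/105 = 77.1% → the Platform team
P3: Team Beta 46/52 = 88.5%, the Platform team 46/47 = 97.9% → the Platform team
P0: Team Beta 124/1224 = 10.1%, the Platform team 240/1147 = 20.9% → the Platform team
Overall: Team Beta 619/2206 = 28.1%, the Platform team 516/1649 = 31.3% → the Platform team
The Platform team wins overall and in every ticket group — no reversal.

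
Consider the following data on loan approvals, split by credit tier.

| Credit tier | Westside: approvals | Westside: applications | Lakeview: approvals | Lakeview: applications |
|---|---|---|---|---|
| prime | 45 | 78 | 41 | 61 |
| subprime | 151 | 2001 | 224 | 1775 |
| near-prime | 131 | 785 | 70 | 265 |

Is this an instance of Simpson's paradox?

No

Prime: Westside 45/78 = 57.7%, Lakeview 41/61 = 67.2% → Lakeview
Subprime: Westside 151/2001 = 7.5%, Lakeview 224/1775 = 12.6% → Lakeview
Near-prime: Westside 131/785 = 16.7%, Lakeview 70/265 = 26.4% → Lakeview
Overall: Westside 327/2864 = 11.4%, Lakeview 335/2101 = 15.9% → Lakeview
Lakeview wins overall and in every credit group — no reversal.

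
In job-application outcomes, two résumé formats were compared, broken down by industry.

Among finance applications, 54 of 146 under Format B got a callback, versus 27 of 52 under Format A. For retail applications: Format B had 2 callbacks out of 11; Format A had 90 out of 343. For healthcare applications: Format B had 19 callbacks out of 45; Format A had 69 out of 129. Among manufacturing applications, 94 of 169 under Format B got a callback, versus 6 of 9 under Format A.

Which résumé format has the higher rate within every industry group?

Format A

Finance: Format B 54/146 = 37.0%, Format A 27/52 = 51.9% → Format A
Retail: Format B 2/11 = 18.2%, Format A 90/343 = 26.2% → Format A
Healthcare: Format B 19/45 = 42.2%, Format A 69/129 = 53.5% → Format A
Manufacturing: Format B 94/169 = 55.6%, Format A 6/9 = 66.7% → Format A
Format A has the higher rate in all 4 groups.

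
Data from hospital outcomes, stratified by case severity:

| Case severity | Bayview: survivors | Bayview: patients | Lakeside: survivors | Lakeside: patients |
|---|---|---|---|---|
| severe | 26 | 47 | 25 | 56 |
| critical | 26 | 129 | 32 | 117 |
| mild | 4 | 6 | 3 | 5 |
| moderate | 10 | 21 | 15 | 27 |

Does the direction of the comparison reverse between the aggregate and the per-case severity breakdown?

No

Severe: Bayview 26/47 = 55.3%, Lakeside 25/56 = 44.6% → Bayview
Critical: Bayview 26/129 = 20.2%, Lakeside 32/117 = 27.4% → Lakeside
Mild: Bayview 4/6 = 66.7%, Lakeside 3/5 = 60.0% → Bayview
Moderate: Bayview 10/21 = 47.6%, Lakeside 15/27 = 55.6% → Lakeside
Overall: Bayview 66/203 = 32.5%, Lakeside 75/205 = 36.6% → Lakeside
Neither sweeps: Bayview wins 2 of 4 groups, Lakeside wins 2. Lakeside wins overall but not every group — no Simpson reversal.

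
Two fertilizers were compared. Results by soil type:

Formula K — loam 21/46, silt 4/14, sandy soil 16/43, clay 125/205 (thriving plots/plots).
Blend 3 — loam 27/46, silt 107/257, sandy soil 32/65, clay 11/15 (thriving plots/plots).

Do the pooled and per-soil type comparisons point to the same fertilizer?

Loam: Formula K 21/46 = 45.7%, Blend 3 27/46 = 58.7% → Blend 3
Silt: Formula K 4/14 = 28.6%, Blend 3 107/257 = 41.6% → Blend 3
Sandy soil: Formula K 16/43 = 37.2%, Blend 3 32/65 = 49.2% → Blend 3
Clay: Formula K 125/205 = 61.0%, Blend 3 11/15 = 73.3% → Blend 3
Overall: Formula K 166/308 = 53.9%, Blend 3 177/383 = 46.2% → Formula K
Blend 3 wins each soil group but Formula K wins overall — the comparison reverses. Blend 3's plots skew toward silt, which has a lower base rate.

No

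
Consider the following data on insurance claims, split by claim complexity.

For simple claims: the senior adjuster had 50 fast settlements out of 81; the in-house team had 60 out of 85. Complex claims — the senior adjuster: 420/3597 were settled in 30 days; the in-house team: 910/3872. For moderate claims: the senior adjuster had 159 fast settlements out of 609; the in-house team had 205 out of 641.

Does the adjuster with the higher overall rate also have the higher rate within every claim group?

Yes

Simple: the senior adjuster 50/81 = 61.7%, the in-house team 60/85 = 70.6% → the in-house team
Complex: the senior adjuster 420/3597 = 11.7%, the in-house team 910/3872 = 23.5% → the in-house team
Moderate: the senior adjuster 159/609 = 26.1%, the in-house team 205/641 = 32.0% → the in-house team
Overall: the senior adjuster 629/4287 = 14.7%, the in-house team 1175/4598 = 25.6% → the in-house team
The in-house team wins overall and in every claim group — no reversal.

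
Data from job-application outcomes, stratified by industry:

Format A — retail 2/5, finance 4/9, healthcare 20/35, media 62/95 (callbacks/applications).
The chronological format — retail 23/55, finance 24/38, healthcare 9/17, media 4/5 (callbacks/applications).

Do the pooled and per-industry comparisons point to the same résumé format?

No

Retail: Format A 2/5 = 40.0%, the chronological format 23/55 = 41.8% → the chronological format
Finance: Format A 4/9 = 44.4%, the chronological format 24/38 = 63.2% → the chronological format
Healthcare: Format A 20/35 = 57.1%, the chronological format 9/17 = 52.9% → Format A
Media: Format A 62/95 = 65.3%, the chronological format 4/5 = 80.0% → the chronological format
Overall: Format A 88/144 = 61.1%, the chronological format 60/115 = 52.2% → Format A
Neither sweeps: Format A wins 1 of 4 groups, the chronological format wins 3. Format A wins overall but not every group — no Simpson reversal.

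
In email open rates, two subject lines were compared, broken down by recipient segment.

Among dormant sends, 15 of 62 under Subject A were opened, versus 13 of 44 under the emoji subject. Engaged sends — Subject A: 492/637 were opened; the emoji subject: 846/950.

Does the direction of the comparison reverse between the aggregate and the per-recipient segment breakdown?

Dormant: Subject A 15/62 = 24.2%, the emoji subject 13/44 = 29.5% → the emoji subject
Engaged: Subject A 492/637 = 77.2%, the emoji subject 846/950 = 89.1% → the emoji subject
Overall: Subject A 507/699 = 72.5%, the emoji subject 859/994 = 86.4% → the emoji subject
The emoji subject wins overall and in every recipient group — no reversal.

No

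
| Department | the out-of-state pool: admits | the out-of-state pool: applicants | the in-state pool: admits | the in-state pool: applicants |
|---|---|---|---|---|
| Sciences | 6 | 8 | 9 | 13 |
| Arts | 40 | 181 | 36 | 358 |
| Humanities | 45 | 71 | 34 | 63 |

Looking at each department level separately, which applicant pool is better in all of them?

Sciences: the out-of-state pool 6/8 = 75.0%, the in-state pool 9/13 = 69.2% → the out-of-state pool
Arts: the out-of-state pool 40/181 = 22.1%, the in-state pool 36/358 = 10.1% → the out-of-state pool
Humanities: the out-of-state pool 45/71 = 63.4%, the in-state pool 34/63 = 54.0% → the out-of-state pool
The out-of-state pool has the higher rate in all 3 groups.

the out-of-state pool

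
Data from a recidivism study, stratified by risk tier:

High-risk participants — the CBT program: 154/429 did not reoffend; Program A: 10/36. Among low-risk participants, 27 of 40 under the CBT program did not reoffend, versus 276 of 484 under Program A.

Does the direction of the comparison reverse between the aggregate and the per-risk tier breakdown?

Yes

High-risk: the CBT program 154/429 = 35.9%, Program A 10/36 = 27.8% → the CBT program
Low-risk: the CBT program 27/40 = 67.5%, Program A 276/484 = 57.0% → the CBT program
Overall: the CBT program 181/469 = 38.6%, Program A 286/520 = 55.0% → Program A
The CBT program wins each risk group but Program A wins overall — the comparison reverses. The CBT program's participants skew toward high-risk, which has a lower base rate.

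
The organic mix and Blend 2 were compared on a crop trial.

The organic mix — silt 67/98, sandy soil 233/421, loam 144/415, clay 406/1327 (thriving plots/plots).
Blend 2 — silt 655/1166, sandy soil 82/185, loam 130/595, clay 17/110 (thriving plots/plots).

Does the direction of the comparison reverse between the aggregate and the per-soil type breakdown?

Silt: the organic mix 67/98 = 68.4%, Blend 2 655/1166 = 56.2% → the organic mix
Sandy soil: the organic mix 233/421 = 55.3%, Blend 2 82/185 = 44.3% → the organic mix
Loam: the organic mix 144/415 = 34.7%, Blend 2 130/595 = 21.8% → the organic mix
Clay: the organic mix 406/1327 = 30.6%, Blend 2 17/110 = 15.5% → the organic mix
Overall: the organic mix 850/2261 = 37.6%, Blend 2 884/2056 = 43.0% → Blend 2
The organic mix wins each soil group but Blend 2 wins overall — the comparison reverses. The organic mix's plots skew toward clay, which has a lower base rate.

Yes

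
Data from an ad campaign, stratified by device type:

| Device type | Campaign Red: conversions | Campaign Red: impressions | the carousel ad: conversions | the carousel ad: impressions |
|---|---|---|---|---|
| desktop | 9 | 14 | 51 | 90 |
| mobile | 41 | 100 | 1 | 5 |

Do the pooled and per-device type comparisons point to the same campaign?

No

Desktop: Campaign Red 9/14 = 64.3%, the carousel ad 51/90 = 56.7% → Campaign Red
Mobile: Campaign Red 41/100 = 41.0%, the carousel ad 1/5 = 20.0% → Campaign Red
Overall: Campaign Red 50/114 = 43.9%, the carousel ad 52/95 = 54.7% → the carousel ad
Campaign Red wins each device group but the carousel ad wins overall — the comparison reverses. Campaign Red's impressions skew toward mobile, which has a lower base rate.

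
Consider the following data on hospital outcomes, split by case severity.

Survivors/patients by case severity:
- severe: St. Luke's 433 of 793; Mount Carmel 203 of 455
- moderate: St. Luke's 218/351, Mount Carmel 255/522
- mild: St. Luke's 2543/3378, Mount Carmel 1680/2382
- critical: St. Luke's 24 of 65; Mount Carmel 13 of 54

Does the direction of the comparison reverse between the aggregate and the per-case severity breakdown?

Severe: St. Luke's 433/793 = 54.6%, Mount Carmel 203/455 = 44.6% → St. Luke's
Moderate: St. Luke's 218/351 = 62.1%, Mount Carmel 255/522 = 48.9% → St. Luke's
Mild: St. Luke's 2543/3378 = 75.3%, Mount Carmel 1680/2382 = 70.5% → St. Luke's
Critical: St. Luke's 24/65 = 36.9%, Mount Carmel 13/54 = 24.1% → St. Luke's
Overall: St. Luke's 3218/4587 = 70.2%, Mount Carmel 2151/3413 = 63.0% → St. Luke's
St. Luke's wins overall and in every case group — no reversal.

No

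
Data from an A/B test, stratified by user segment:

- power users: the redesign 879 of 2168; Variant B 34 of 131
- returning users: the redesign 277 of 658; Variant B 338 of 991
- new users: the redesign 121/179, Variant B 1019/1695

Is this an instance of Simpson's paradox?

Yes

Power users: the redesign 879/2168 = 40.5%, Variant B 34/131 = 26.0% → the redesign
Returning users: the redesign 277/658 = 42.1%, Variant B 338/991 = 34.1% → the redesign
New users: the redesign 121/179 = 67.6%, Variant B 1019/1695 = 60.1% → the redesign
Overall: the redesign 1277/3005 = 42.5%, Variant B 1391/2817 = 49.4% → Variant B
The redesign wins each user group but Variant B wins overall — the comparison reverses. The redesign's views skew toward power users, which has a lower base rate.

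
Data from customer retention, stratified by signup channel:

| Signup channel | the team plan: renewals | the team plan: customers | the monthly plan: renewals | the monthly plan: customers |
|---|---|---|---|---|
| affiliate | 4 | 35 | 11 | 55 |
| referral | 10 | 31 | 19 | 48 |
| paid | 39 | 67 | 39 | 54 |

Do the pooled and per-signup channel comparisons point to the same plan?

Yes

Affiliate: the team plan 4/35 = 11.4%, the monthly plan 11/55 = 20.0% → the monthly plan
Referral: the team plan 10/31 = 32.3%, the monthly plan 19/48 = 39.6% → the monthly plan
Paid: the team plan 39/67 = 58.2%, the monthly plan 39/54 = 72.2% → the monthly plan
Overall: the team plan 53/133 = 39.8%, the monthly plan 69/157 = 43.9% → the monthly plan
The monthly plan wins overall and in every signup group — no reversal.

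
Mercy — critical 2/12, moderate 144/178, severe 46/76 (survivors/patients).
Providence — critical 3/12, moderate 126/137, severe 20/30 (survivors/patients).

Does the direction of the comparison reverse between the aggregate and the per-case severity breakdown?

Critical: Mercy 2/12 = 16.7%, Providence 3/12 = 25.0% → Providence
Moderate: Mercy 144/178 = 80.9%, Providence 126/137 = 92.0% → Providence
Severe: Mercy 46/76 = 60.5%, Providence 20/30 = 66.7% → Providence
Overall: Mercy 192/266 = 72.2%, Providence 149/179 = 83.2% → Providence
Providence wins overall and in every case group — no reversal.

No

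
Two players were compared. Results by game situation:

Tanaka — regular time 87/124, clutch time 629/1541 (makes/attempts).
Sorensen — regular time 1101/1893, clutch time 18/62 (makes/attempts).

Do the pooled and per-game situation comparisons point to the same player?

Regular time: Tanaka 87/124 = 70.2%, Sorensen 1101/1893 = 58.2% → Tanaka
Clutch time: Tanaka 629/1541 = 40.8%, Sorensen 18/62 = 29.0% → Tanaka
Overall: Tanaka 716/1665 = 43.0%, Sorensen 1119/1955 = 57.2% → Sorensen
Tanaka wins each game group but Sorensen wins overall — the comparison reverses. Tanaka's attempts skew toward clutch time, which has a lower base rate.

No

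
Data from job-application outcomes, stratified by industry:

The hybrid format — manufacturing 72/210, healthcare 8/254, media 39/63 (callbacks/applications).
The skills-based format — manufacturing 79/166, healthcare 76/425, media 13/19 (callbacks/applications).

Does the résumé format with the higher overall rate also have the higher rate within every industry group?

Yes

Manufacturing: the hybrid format 72/210 = 34.3%, the skills-based format 79/166 = 47.6% → the skills-based format
Healthcare: the hybrid format 8/254 = 3.1%, the skills-based format 76/425 = 17.9% → the skills-based format
Media: the hybrid format 39/63 = 61.9%, the skills-based format 13/19 = 68.4% → the skills-based format
Overall: the hybrid format 119/527 = 22.6%, the skills-based format 168/610 = 27.5% → the skills-based format
The skills-based format wins overall and in every industry group — no reversal.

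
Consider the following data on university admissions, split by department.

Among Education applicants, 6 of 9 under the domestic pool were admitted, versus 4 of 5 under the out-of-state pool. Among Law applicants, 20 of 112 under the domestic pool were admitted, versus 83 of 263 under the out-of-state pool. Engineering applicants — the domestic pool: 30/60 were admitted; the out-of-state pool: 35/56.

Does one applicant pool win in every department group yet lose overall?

No

Education: the domestic pool 6/9 = 66.7%, the out-of-state pool 4/5 = 80.0% → the out-of-state pool
Law: the domestic pool 20/112 = 17.9%, the out-of-state pool 83/263 = 31.6% → the out-of-state pool
Engineering: the domestic pool 30/60 = 50.0%, the out-of-state pool 35/56 = 62.5% → the out-of-state pool
Overall: the domestic pool 56/181 = 30.9%, the out-of-state pool 122/324 = 37.7% → the out-of-state pool
The out-of-state pool wins overall and in every department group — no reversal.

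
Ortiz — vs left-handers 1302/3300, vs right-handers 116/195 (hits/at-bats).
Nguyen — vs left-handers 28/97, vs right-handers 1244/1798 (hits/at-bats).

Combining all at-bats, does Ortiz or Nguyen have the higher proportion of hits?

Vs left-handers: Ortiz 1302/3300 = 39.5%, Nguyen 28/97 = 28.9% → Ortiz
Vs right-handers: Ortiz 116/195 = 59.5%, Nguyen 1244/1798 = 69.2% → Nguyen
Overall: Ortiz 1418/3495 = 40.6%, Nguyen 1272/1895 = 67.1% → Nguyen
(Neither sweeps every pitcher group, but Nguyen has the higher pooled rate.)

Nguyen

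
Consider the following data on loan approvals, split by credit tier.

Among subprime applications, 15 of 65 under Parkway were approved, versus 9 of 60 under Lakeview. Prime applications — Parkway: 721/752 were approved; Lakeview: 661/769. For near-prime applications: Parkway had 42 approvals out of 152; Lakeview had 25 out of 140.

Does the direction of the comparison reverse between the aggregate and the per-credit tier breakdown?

No

Subprime: Parkway 15/65 = 23.1%, Lakeview 9/60 = 15.0% → Parkway
Prime: Parkway 721/752 = 95.9%, Lakeview 661/769 = 86.0% → Parkway
Near-prime: Parkway 42/152 = 27.6%, Lakeview 25/140 = 17.9% → Parkway
Overall: Parkway 778/969 = 80.3%, Lakeview 695/969 = 71.7% → Parkway
Parkway wins overall and in every credit group — no reversal.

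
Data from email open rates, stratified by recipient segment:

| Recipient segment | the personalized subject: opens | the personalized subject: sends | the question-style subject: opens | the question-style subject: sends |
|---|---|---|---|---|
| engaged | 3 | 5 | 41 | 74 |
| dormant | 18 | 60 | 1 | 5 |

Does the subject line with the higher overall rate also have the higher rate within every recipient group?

Engaged: the personalized subject 3/5 = 60.0%, the question-style subject 41/74 = 55.4% → the personalized subject
Dormant: the personalized subject 18/60 = 30.0%, the question-style subject 1/5 = 20.0% → the personalized subject
Overall: the personalized subject 21/65 = 32.3%, the question-style subject 42/79 = 53.2% → the question-style subject
The personalized subject wins each recipient group but the question-style subject wins overall — the comparison reverses. The personalized subject's sends skew toward dormant, which has a lower base rate.

No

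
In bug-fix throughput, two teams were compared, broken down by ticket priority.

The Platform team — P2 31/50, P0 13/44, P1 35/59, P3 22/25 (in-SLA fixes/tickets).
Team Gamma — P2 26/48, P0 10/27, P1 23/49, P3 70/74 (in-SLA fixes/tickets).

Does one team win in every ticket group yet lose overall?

P2: the Platform team 31/50 = 62.0%, Team Gamma 26/48 = 54.2% → the Platform team
P0: the Platform team 13/44 = 29.5%, Team Gamma 10/27 = 37.0% → Team Gamma
P1: the Platform team 35/59 = 59.3%, Team Gamma 23/49 = 46.9% → the Platform team
P3: the Platform team 22/25 = 88.0%, Team Gamma 70/74 = 94.6% → Team Gamma
Overall: the Platform team 101/178 = 56.7%, Team Gamma 129/198 = 65.2% → Team Gamma
Neither sweeps: the Platform team wins 2 of 4 groups, Team Gamma wins 2. Team Gamma wins overall but not every group — no Simpson reversal.

No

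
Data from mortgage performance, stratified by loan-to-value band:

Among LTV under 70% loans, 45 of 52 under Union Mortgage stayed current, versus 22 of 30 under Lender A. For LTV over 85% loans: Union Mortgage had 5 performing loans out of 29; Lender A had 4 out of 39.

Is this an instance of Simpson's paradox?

No

LTV under 70%: Union Mortgage 45/52 = 86.5%, Lender A 22/30 = 73.3% → Union Mortgage
LTV over 85%: Union Mortgage 5/29 = 17.2%, Lender A 4/39 = 10.3% → Union Mortgage
Overall: Union Mortgage 50/81 = 61.7%, Lender A 26/69 = 37.7% → Union Mortgage
Union Mortgage wins overall and in every loan-to-value group — no reversal.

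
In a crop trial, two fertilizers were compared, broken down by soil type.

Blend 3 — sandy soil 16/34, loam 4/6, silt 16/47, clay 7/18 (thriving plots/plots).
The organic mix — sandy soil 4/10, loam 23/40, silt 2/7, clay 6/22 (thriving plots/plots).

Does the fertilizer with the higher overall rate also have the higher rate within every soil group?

No

Sandy soil: Blend 3 16/34 = 47.1%, the organic mix 4/10 = 40.0% → Blend 3
Loam: Blend 3 4/6 = 66.7%, the organic mix 23/40 = 57.5% → Blend 3
Silt: Blend 3 16/47 = 34.0%, the organic mix 2/7 = 28.6% → Blend 3
Clay: Blend 3 7/18 = 38.9%, the organic mix 6/22 = 27.3% → Blend 3
Overall: Blend 3 43/105 = 41.0%, the organic mix 35/79 = 44.3% → the organic mix
Blend 3 wins each soil group but the organic mix wins overall — the comparison reverses. Blend 3's plots skew toward silt, which has a lower base rate.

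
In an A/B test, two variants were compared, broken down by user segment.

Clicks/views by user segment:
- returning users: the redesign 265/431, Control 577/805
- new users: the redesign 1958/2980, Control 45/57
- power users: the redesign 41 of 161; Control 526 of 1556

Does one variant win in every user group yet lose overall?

Returning users: the redesign 265/431 = 61.5%, Control 577/805 = 71.7% → Control
New users: the redesign 1958/2980 = 65.7%, Control 45/57 = 78.9% → Control
Power users: the redesign 41/161 = 25.5%, Control 526/1556 = 33.8% → Control
Overall: the redesign 2264/3572 = 63.4%, Control 1148/2418 = 47.5% → the redesign
Control wins each user group but the redesign wins overall — the comparison reverses. Control's views skew toward power users, which has a lower base rate.

Yes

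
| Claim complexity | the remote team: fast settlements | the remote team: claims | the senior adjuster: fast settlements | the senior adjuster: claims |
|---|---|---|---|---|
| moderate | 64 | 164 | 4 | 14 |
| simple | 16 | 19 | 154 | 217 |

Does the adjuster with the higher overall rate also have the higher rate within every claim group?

No

Moderate: the remote team 64/164 = 39.0%, the senior adjuster 4/14 = 28.6% → the remote team
Simple: the remote team 16/19 = 84.2%, the senior adjuster 154/217 = 71.0% → the remote team
Overall: the remote team 80/183 = 43.7%, the senior adjuster 158/231 = 68.4% → the senior adjuster
The remote team wins each claim group but the senior adjuster wins overall — the comparison reverses. The remote team's claims skew toward moderate, which has a lower base rate.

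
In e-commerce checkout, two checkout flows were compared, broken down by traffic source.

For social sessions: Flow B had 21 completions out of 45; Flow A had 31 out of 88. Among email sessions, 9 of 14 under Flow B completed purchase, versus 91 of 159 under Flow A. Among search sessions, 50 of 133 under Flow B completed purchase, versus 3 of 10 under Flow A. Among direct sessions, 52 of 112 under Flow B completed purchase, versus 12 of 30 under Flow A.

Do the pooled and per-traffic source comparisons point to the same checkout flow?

No

Social: Flow B 21/45 = 46.7%, Flow A 31/88 = 35.2% → Flow B
Email: Flow B 9/14 = 64.3%, Flow A 91/159 = 57.2% → Flow B
Search: Flow B 50/133 = 37.6%, Flow A 3/10 = 30.0% → Flow B
Direct: Flow B 52/112 = 46.4%, Flow A 12/30 = 40.0% → Flow B
Overall: Flow B 132/304 = 43.4%, Flow A 137/287 = 47.7% → Flow A
Flow B wins each traffic group but Flow A wins overall — the comparison reverses. Flow B's sessions skew toward search, which has a lower base rate.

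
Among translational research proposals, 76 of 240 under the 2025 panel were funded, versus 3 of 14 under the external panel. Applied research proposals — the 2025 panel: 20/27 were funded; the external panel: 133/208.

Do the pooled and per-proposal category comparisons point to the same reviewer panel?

Translational research: the 2025 panel 76/240 = 31.7%, the external panel 3/14 = 21.4% → the 2025 panel
Applied research: the 2025 panel 20/27 = 74.1%, the external panel 133/208 = 63.9% → the 2025 panel
Overall: the 2025 panel 96/267 = 36.0%, the external panel 136/222 = 61.3% → the external panel
The 2025 panel wins each proposal group but the external panel wins overall — the comparison reverses. The 2025 panel's proposals skew toward translational research, which has a lower base rate.

No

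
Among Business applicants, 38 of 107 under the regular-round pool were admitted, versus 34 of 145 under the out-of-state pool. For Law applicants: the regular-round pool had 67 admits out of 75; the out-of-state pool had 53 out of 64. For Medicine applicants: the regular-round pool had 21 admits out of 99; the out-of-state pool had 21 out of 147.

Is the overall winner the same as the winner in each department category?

Business: the regular-round pool 38/107 = 35.5%, the out-of-state pool 34/145 = 23.4% → the regular-round pool
Law: the regular-round pool 67/75 = 89.3%, the out-of-state pool 53/64 = 82.8% → the regular-round pool
Medicine: the regular-round pool 21/99 = 21.2%, the out-of-state pool 21/147 = 14.3% → the regular-round pool
Overall: the regular-round pool 126/281 = 44.8%, the out-of-state pool 108/356 = 30.3% → the regular-round pool
The regular-round pool wins overall and in every department group — no reversal.

Yes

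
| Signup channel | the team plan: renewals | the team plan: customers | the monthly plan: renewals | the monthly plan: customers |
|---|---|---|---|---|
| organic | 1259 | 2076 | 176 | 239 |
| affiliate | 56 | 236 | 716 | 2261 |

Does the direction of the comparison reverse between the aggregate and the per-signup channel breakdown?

Yes

Organic: the team plan 1259/2076 = 60.6%, the monthly plan 176/239 = 73.6% → the monthly plan
Affiliate: the team plan 56/236 = 23.7%, the monthly plan 716/2261 = 31.7% → the monthly plan
Overall: the team plan 1315/2312 = 56.9%, the monthly plan 892/2500 = 35.7% → the team plan
The monthly plan wins each signup group but the team plan wins overall — the comparison reverses. The monthly plan's customers skew toward affiliate, which has a lower base rate.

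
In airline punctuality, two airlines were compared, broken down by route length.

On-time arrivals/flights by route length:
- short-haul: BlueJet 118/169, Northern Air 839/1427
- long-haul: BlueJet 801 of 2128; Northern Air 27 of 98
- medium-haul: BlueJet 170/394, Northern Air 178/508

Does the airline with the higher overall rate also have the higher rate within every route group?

Short-haul: BlueJet 118/169 = 69.8%, Northern Air 839/1427 = 58.8% → BlueJet
Long-haul: BlueJet 801/2128 = 37.6%, Northern Air 27/98 = 27.6% → BlueJet
Medium-haul: BlueJet 170/394 = 43.1%, Northern Air 178/508 = 35.0% → BlueJet
Overall: BlueJet 1089/2691 = 40.5%, Northern Air 1044/2033 = 51.4% → Northern Air
BlueJet wins each route group but Northern Air wins overall — the comparison reverses. BlueJet's flights skew toward long-haul, which has a lower base rate.

No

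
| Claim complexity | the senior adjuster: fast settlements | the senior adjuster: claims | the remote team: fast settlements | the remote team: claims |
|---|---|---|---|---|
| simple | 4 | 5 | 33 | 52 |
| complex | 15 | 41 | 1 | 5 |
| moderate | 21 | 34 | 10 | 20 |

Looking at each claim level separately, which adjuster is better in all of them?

the senior adjuster

Simple: the senior adjuster 4/5 = 80.0%, the remote team 33/52 = 63.5% → the senior adjuster
Complex: the senior adjuster 15/41 = 36.6%, the remote team 1/5 = 20.0% → the senior adjuster
Moderate: the senior adjuster 21/34 = 61.8%, the remote team 10/20 = 50.0% → the senior adjuster
The senior adjuster has the higher rate in all 3 groups.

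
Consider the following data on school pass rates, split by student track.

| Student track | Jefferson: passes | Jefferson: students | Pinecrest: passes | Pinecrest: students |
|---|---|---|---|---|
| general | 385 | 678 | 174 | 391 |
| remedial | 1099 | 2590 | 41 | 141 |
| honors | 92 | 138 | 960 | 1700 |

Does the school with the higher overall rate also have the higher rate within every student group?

No

General: Jefferson 385/678 = 56.8%, Pinecrest 174/391 = 44.5% → Jefferson
Remedial: Jefferson 1099/2590 = 42.4%, Pinecrest 41/141 = 29.1% → Jefferson
Honors: Jefferson 92/138 = 66.7%, Pinecrest 960/1700 = 56.5% → Jefferson
Overall: Jefferson 1576/3406 = 46.3%, Pinecrest 1175/2232 = 52.6% → Pinecrest
Jefferson wins each student group but Pinecrest wins overall — the comparison reverses. Jefferson's students skew toward remedial, which has a lower base rate.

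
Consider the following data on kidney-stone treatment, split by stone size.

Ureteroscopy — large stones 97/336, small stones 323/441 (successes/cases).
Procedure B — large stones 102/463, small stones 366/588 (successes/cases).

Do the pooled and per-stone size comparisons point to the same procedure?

Large stones: ureteroscopy 97/336 = 28.9%, Procedure B 102/463 = 22.0% → ureteroscopy
Small stones: ureteroscopy 323/441 = 73.2%, Procedure B 366/588 = 62.2% → ureteroscopy
Overall: ureteroscopy 420/777 = 54.1%, Procedure B 468/1051 = 44.5% → ureteroscopy
Ureteroscopy wins overall and in every stone group — no reversal.

Yes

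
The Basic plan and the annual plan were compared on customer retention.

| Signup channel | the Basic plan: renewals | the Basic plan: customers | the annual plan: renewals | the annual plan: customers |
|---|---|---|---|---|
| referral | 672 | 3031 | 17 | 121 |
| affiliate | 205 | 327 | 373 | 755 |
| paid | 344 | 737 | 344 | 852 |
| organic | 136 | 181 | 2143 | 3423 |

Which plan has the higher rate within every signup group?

the Basic plan

Referral: the Basic plan 672/3031 = 22.2%, the annual plan 17/121 = 14.0% → the Basic plan
Affiliate: the Basic plan 205/327 = 62.7%, the annual plan 373/755 = 49.4% → the Basic plan
Paid: the Basic plan 344/737 = 46.7%, the annual plan 344/852 = 40.4% → the Basic plan
Organic: the Basic plan 136/181 = 75.1%, the annual plan 2143/3423 = 62.6% → the Basic plan
The Basic plan has the higher rate in all 4 groups.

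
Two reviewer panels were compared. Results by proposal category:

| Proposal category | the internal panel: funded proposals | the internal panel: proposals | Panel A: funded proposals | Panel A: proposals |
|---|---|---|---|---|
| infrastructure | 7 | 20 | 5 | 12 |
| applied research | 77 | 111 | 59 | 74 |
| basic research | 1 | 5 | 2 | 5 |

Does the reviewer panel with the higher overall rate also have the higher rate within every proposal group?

Infrastructure: the internal panel 7/20 = 35.0%, Panel A 5/12 = 41.7% → Panel A
Applied research: the internal panel 77/111 = 69.4%, Panel A 59/74 = 79.7% → Panel A
Basic research: the internal panel 1/5 = 20.0%, Panel A 2/5 = 40.0% → Panel A
Overall: the internal panel 85/136 = 62.5%, Panel A 66/91 = 72.5% → Panel A
Panel A wins overall and in every proposal group — no reversal.

Yes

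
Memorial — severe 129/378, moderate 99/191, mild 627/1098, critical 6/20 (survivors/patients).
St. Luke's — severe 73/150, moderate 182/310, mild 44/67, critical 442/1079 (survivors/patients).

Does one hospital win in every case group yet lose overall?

Yes

Severe: Memorial 129/378 = 34.1%, St. Luke's 73/150 = 48.7% → St. Luke's
Moderate: Memorial 99/191 = 51.8%, St. Luke's 182/310 = 58.7% → St. Luke's
Mild: Memorial 627/1098 = 57.1%, St. Luke's 44/67 = 65.7% → St. Luke's
Critical: Memorial 6/20 = 30.0%, St. Luke's 442/1079 = 41.0% → St. Luke's
Overall: Memorial 861/1687 = 51.0%, St. Luke's 741/1606 = 46.1% → Memorial
St. Luke's wins each case group but Memorial wins overall — the comparison reverses. St. Luke's's patients skew toward critical, which has a lower base rate.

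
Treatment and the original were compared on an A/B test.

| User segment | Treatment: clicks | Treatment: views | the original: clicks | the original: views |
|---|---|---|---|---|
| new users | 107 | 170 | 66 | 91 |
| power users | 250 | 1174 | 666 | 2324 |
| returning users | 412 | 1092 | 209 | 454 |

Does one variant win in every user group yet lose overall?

No

New users: Treatment 107/170 = 62.9%, the original 66/91 = 72.5% → the original
Power users: Treatment 250/1174 = 21.3%, the original 666/2324 = 28.7% → the original
Returning users: Treatment 412/1092 = 37.7%, the original 209/454 = 46.0% → the original
Overall: Treatment 769/2436 = 31.6%, the original 941/2869 = 32.8% → the original
The original wins overall and in every user group — no reversal.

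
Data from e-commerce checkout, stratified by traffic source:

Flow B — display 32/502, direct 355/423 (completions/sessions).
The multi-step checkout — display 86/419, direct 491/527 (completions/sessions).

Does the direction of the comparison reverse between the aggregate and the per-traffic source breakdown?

Display: Flow B 32/502 = 6.4%, the multi-step checkout 86/419 = 20.5% → the multi-step checkout
Direct: Flow B 355/423 = 83.9%, the multi-step checkout 491/527 = 93.2% → the multi-step checkout
Overall: Flow B 387/925 = 41.8%, the multi-step checkout 577/946 = 61.0% → the multi-step checkout
The multi-step checkout wins overall and in every traffic group — no reversal.

No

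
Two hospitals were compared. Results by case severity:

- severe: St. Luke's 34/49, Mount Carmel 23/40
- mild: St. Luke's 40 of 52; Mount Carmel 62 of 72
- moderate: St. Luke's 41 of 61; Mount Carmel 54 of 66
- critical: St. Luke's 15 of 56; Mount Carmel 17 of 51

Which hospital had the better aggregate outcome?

Severe: St. Luke's 34/49 = 69.4%, Mount Carmel 23/40 = 57.5% → St. Luke's
Mild: St. Luke's 40/52 = 76.9%, Mount Carmel 62/72 = 86.1% → Mount Carmel
Moderate: St. Luke's 41/61 = 67.2%, Mount Carmel 54/66 = 81.8% → Mount Carmel
Critical: St. Luke's 15/56 = 26.8%, Mount Carmel 17/51 = 33.3% → Mount Carmel
Overall: St. Luke's 130/218 = 59.6%, Mount Carmel 156/229 = 68.1% → Mount Carmel
(Neither sweeps every case group, but Mount Carmel has the higher pooled rate.)

Mount Carmel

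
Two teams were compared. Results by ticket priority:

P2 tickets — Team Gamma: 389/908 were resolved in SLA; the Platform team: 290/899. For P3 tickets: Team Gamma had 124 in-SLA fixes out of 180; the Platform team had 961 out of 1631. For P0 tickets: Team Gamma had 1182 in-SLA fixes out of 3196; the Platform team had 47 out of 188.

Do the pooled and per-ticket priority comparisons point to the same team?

P2: Team Gamma 389/908 = 42.8%, the Platform team 290/899 = 32.3% → Team Gamma
P3: Team Gamma 124/180 = 68.9%, the Platform team 961/1631 = 58.9% → Team Gamma
P0: Team Gamma 1182/3196 = 37.0%, the Platform team 47/188 = 25.0% → Team Gamma
Overall: Team Gamma 1695/4284 = 39.6%, the Platform team 1298/2718 = 47.8% → the Platform team
Team Gamma wins each ticket group but the Platform team wins overall — the comparison reverses. Team Gamma's tickets skew toward P0, which has a lower base rate.

No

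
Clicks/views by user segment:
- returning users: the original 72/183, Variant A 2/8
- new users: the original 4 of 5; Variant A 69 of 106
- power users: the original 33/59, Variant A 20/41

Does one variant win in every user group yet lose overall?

Returning users: the original 72/183 = 39.3%, Variant A 2/8 = 25.0% → the original
New users: the original 4/5 = 80.0%, Variant A 69/106 = 65.1% → the original
Power users: the original 33/59 = 55.9%, Variant A 20/41 = 48.8% → the original
Overall: the original 109/247 = 44.1%, Variant A 91/155 = 58.7% → Variant A
The original wins each user group but Variant A wins overall — the comparison reverses. The original's views skew toward returning users, which has a lower base rate.

Yes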